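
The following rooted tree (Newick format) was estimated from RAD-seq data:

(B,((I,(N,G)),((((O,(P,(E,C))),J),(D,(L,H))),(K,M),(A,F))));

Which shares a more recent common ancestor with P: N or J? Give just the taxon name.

The MRCA of P and J subtends ((O,(P,(E,C))),J) (5 taxa).
The MRCA of P and N subtends ((I,(N,G)),((((O,(P,(E,C))),J),(D,(L,H))),(K,M),(A,F))) (15 taxa).
The first is nested inside the second, so P shares a more recent common ancestor with J.

J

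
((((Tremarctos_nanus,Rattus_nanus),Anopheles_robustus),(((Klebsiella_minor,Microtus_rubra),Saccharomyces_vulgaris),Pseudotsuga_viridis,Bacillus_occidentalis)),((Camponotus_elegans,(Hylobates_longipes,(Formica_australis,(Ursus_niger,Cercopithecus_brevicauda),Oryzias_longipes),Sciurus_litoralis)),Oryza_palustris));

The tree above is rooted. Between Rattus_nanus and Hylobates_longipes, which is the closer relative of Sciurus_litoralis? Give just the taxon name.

Hylobates_longipes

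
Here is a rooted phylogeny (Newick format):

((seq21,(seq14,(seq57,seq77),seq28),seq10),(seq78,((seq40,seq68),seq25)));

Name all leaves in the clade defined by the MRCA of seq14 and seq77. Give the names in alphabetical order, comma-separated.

Tracing seq14: it sits inside (seq14,(seq57,seq77),seq28).
Tracing seq77: it sits inside (seq57,seq77).
The smallest clade enclosing both is (seq14,(seq57,seq77),seq28); the answer is its 4 terminal taxa in alphabetical order.

seq14, seq28, seq57, seq77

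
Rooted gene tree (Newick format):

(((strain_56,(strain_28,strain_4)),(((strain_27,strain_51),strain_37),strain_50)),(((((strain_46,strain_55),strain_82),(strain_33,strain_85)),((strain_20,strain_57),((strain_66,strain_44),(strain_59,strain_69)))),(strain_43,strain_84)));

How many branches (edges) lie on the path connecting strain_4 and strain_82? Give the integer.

9

The MRCA of strain_4 and strain_82 is the root of the tree.
From strain_4 up to that node: 4 branches. From strain_82 up to the same node: 5 branches. Total: 4 + 5 = 9.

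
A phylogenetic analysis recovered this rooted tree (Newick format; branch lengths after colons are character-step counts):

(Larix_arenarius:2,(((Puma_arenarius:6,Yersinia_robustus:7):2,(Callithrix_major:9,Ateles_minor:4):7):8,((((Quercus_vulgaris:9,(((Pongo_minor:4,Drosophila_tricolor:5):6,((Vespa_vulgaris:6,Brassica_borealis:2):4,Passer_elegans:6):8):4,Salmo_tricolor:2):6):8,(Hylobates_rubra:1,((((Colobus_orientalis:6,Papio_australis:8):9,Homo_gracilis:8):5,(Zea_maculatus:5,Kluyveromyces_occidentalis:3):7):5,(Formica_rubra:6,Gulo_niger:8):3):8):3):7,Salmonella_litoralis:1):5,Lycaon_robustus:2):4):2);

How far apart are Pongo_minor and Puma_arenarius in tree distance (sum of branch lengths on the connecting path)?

The path runs Pongo_minor → … → MRCA → … → Puma_arenarius; the MRCA is the node subtending (((Puma_arenarius,Yersinia_robustus),(Callithrix_major,Ateles_minor)),((((Quercus_vulgaris,(((Pongo_minor,Drosophila_tricolor),((Vespa_vulgaris,Brassica_borealis),Passer_elegans)),Salmo_tricolor)),(Hylobates_rubra,((((Colobus_orientalis,Papio_australis),Homo_gracilis),(Zea_maculatus,Kluyveromyces_occidentalis)),(Formica_rubra,Gulo_niger)))),Salmonella_litoralis),Lycaon_robustus)).
Branch lengths along that path: 4 + 6 + 4 + 6 + 8 + 7 + 5 + 4 + 8 + 2 + 6 = 60.

60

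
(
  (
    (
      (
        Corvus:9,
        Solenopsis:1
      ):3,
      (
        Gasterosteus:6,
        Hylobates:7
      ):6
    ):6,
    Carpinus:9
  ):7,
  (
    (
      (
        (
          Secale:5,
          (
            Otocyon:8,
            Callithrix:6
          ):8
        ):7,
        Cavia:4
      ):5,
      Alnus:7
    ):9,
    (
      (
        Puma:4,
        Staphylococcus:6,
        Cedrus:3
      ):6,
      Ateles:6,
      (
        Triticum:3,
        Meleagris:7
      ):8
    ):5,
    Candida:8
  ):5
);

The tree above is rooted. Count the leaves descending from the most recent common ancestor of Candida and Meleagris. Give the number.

The MRCA of Candida and Meleagris is the node subtending ((((Secale,(Otocyon,Callithrix)),Cavia),Alnus),((Puma,Staphylococcus,Cedrus),Ateles,(Triticum,Meleagris)),Candida).
That clade contains 12 terminal taxa: Alnus, Ateles, Callithrix, Candida, Cavia, Cedrus, Meleagris, Otocyon, Puma, Secale, Staphylococcus, Triticum.

12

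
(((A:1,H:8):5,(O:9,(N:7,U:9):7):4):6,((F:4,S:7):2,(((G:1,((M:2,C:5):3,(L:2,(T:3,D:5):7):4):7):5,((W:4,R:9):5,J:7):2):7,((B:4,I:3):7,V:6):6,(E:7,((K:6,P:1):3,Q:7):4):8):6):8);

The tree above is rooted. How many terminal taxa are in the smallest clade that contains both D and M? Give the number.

The MRCA of D and M is the node subtending ((M,C),(L,(T,D))).
That clade contains 5 terminal taxa: C, D, L, M, T.

5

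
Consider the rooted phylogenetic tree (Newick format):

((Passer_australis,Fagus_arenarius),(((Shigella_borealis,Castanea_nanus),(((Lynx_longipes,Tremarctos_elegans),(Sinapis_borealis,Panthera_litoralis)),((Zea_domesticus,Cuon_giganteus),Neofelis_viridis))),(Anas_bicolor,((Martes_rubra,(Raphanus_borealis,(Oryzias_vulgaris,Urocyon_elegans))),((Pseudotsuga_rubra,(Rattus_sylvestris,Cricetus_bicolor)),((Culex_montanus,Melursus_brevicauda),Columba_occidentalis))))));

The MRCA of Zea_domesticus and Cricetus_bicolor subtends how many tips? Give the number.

The MRCA of Zea_domesticus and Cricetus_bicolor is the node subtending (((Shigella_borealis,Castanea_nanus),(((Lynx_longipes,Tremarctos_elegans),(Sinapis_borealis,Panthera_litoralis)),((Zea_domesticus,Cuon_giganteus),Neofelis_viridis))),(Anas_bicolor,((Martes_rubra,(Raphanus_borealis,(Oryzias_vulgaris,Urocyon_elegans))),((Pseudotsuga_rubra,(Rattus_sylvestris,Cricetus_bicolor)),((Culex_montanus,Melursus_brevicauda),Columba_occidentalis))))).
That clade contains 20 terminal taxa: Anas_bicolor, Castanea_nanus, Columba_occidentalis, Cricetus_bicolor, Culex_montanus, Cuon_giganteus, Lynx_longipes, Martes_rubra, Melursus_brevicauda, Neofelis_viridis, Oryzias_vulgaris, Panthera_litoralis, Pseudotsuga_rubra, Raphanus_borealis, Rattus_sylvestris, Shigella_borealis, Sinapis_borealis, Tremarctos_elegans, Urocyon_elegans, Zea_domesticus.

20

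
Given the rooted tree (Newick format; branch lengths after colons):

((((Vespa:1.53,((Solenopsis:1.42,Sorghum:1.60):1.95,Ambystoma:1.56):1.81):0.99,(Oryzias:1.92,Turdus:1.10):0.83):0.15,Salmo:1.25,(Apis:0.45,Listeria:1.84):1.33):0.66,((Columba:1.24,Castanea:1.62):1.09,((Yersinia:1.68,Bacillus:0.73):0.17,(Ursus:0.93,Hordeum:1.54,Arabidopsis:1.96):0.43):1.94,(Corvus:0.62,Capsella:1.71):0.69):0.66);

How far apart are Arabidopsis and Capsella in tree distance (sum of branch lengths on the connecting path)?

The path runs Arabidopsis → … → MRCA → … → Capsella; the MRCA is the node subtending ((Columba,Castanea),((Yersinia,Bacillus),(Ursus,Hordeum,Arabidopsis)),(Corvus,Capsella)).
Branch lengths along that path: 1.96 + 0.43 + 1.94 + 0.69 + 1.71 = 6.73.

6.73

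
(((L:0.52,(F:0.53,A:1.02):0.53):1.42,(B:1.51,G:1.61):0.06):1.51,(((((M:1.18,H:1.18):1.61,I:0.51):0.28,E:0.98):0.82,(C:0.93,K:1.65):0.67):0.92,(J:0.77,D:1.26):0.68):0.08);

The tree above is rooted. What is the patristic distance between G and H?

The path runs G → … → MRCA → … → H; the MRCA is the root of the tree.
Branch lengths along that path: 1.61 + 0.06 + 1.51 + 0.08 + 0.92 + 0.82 + 0.28 + 1.61 + 1.18 = 8.07.

8.07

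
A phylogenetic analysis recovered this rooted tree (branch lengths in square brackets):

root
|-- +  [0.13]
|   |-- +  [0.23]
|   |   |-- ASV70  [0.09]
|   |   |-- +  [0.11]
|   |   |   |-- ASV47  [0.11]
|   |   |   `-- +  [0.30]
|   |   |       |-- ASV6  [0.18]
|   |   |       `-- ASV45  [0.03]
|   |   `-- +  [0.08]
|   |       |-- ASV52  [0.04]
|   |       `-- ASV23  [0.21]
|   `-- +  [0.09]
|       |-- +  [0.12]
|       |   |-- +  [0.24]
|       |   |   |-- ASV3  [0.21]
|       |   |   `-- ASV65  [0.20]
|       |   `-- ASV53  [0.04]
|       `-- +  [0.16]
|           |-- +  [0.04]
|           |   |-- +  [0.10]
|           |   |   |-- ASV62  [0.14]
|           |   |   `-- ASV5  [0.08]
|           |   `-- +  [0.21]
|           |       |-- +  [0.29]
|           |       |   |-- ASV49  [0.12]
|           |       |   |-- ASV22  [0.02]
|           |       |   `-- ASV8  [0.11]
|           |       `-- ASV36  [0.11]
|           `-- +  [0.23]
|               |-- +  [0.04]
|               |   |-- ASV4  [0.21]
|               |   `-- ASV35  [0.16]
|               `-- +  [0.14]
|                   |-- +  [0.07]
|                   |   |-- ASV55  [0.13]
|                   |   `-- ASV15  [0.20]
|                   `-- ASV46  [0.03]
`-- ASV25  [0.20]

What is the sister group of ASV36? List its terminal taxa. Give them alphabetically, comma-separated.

ASV36 attaches to the tree at the node subtending ((ASV49,ASV22,ASV8),ASV36).
The other lineage descending from that same node — the sister group — is (ASV49,ASV22,ASV8); its 3 tips in alphabetical order are the answer.

ASV22, ASV49, ASV8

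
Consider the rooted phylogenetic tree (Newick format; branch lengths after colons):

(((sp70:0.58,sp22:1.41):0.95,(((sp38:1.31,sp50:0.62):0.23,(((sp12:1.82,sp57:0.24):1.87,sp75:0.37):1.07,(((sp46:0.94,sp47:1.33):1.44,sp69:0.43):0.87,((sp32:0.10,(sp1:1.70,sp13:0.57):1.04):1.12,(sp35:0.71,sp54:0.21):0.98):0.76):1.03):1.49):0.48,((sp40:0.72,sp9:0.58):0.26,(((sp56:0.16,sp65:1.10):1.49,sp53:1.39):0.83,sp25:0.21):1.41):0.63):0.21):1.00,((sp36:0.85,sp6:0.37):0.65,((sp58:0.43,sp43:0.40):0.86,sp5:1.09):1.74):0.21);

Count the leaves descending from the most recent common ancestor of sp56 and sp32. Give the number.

The MRCA of sp56 and sp32 is the node subtending (((sp38,sp50),(((sp12,sp57),sp75),(((sp46,sp47),sp69),((sp32,(sp1,sp13)),(sp35,sp54))))),((sp40,sp9),(((sp56,sp65),sp53),sp25))).
That clade contains 19 terminal taxa: sp1, sp12, sp13, sp25, sp32, sp35, sp38, sp40, sp46, sp47, sp50, sp53, sp54, sp56, sp57, sp65, sp69, sp75, sp9.

19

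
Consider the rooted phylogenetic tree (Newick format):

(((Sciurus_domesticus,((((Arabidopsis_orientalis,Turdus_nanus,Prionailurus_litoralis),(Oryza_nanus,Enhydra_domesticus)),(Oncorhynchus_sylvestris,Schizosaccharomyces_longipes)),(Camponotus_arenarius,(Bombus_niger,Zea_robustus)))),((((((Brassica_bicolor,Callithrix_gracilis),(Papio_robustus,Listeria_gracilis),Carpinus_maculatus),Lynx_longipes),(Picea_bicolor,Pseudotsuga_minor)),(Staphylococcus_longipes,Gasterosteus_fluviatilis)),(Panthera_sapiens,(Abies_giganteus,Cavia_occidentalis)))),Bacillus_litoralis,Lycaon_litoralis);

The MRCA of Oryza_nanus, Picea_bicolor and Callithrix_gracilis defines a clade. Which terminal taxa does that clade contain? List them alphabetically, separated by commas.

Abies_giganteus, Arabidopsis_orientalis, Bombus_niger, Brassica_bicolor, Callithrix_gracilis, Camponotus_arenarius, Carpinus_maculatus, Cavia_occidentalis, Enhydra_domesticus, Gasterosteus_fluviatilis, Listeria_gracilis, Lynx_longipes, Oncorhynchus_sylvestris, Oryza_nanus, Panthera_sapiens, Papio_robustus, Picea_bicolor, Prionailurus_litoralis, Pseudotsuga_minor, Schizosaccharomyces_longipes, Sciurus_domesticus, Staphylococcus_longipes, Turdus_nanus, Zea_robustus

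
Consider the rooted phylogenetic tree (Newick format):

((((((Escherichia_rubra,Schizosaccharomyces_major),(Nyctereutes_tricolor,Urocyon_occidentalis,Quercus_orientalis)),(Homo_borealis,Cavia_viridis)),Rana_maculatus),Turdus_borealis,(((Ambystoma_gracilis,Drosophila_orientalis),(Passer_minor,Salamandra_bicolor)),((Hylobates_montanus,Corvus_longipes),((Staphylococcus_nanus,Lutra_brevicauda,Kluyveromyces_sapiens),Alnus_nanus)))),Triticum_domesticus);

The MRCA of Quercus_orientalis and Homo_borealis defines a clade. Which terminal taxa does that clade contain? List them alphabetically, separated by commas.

Cavia_viridis, Escherichia_rubra, Homo_borealis, Nyctereutes_tricolor, Quercus_orientalis, Schizosaccharomyces_major, Urocyon_occidentalis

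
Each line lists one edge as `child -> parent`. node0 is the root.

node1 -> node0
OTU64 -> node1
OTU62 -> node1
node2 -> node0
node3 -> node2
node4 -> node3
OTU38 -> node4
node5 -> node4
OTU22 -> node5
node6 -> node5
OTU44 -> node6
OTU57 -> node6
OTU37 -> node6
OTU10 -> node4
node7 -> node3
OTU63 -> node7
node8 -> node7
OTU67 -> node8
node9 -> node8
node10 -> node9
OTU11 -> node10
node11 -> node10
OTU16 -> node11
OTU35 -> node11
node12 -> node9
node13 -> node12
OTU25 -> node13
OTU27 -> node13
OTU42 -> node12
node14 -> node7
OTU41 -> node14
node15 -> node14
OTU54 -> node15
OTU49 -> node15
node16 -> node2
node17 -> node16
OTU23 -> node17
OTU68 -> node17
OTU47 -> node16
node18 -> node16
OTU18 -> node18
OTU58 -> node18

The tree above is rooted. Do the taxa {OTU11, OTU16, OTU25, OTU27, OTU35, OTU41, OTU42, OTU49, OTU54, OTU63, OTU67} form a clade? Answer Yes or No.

Yes

The most recent common ancestor of these taxa subtends (OTU63,(OTU67,((OTU11,(OTU16,OTU35)),((OTU25,OTU27),OTU42))),(OTU41,(OTU54,OTU49))).
That clade has exactly 11 tips — every listed taxon and nothing else — so the group is monophyletic.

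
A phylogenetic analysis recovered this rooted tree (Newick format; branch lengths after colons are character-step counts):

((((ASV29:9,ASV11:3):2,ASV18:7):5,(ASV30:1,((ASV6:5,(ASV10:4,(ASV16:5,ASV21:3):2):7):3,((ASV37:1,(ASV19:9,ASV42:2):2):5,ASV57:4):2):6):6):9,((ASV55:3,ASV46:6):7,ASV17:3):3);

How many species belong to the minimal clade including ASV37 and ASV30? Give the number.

The MRCA of ASV37 and ASV30 is the node subtending (ASV30,((ASV6,(ASV10,(ASV16,ASV21))),((ASV37,(ASV19,ASV42)),ASV57))).
That clade contains 9 terminal taxa: ASV10, ASV16, ASV19, ASV21, ASV30, ASV37, ASV42, ASV57, ASV6.

9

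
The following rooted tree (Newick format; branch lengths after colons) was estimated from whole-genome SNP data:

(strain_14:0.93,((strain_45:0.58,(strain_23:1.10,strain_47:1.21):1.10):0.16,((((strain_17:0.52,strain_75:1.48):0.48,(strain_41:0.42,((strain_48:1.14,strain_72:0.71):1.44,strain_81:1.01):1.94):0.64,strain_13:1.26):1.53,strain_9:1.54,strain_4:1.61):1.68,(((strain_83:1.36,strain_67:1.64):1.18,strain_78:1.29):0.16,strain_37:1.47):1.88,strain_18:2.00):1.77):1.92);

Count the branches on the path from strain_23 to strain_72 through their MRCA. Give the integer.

The MRCA of strain_23 and strain_72 is the node subtending ((strain_45,(strain_23,strain_47)),((((strain_17,strain_75),(strain_41,((strain_48,strain_72),strain_81)),strain_13),strain_9,strain_4),(((strain_83,strain_67),strain_78),strain_37),strain_18)).
From strain_23 up to that node: 3 branches. From strain_72 up to the same node: 7 branches. Total: 3 + 7 = 10.

10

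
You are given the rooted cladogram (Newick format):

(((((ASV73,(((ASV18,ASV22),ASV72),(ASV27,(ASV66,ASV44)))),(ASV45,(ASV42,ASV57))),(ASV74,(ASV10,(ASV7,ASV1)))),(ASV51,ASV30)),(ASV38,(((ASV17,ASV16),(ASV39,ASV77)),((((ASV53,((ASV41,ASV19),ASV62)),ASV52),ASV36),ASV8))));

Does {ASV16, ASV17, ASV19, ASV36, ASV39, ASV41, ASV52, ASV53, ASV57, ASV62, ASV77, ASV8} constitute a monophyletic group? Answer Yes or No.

No

The MRCA of the listed taxa is the root, so the smallest clade containing them is the whole tree.
That clade also contains ASV1, ASV10, ASV18, ASV22, ASV27, ASV30, ASV38, ASV42, ASV44, ASV45, ASV51, ASV66, ASV7, ASV72, ASV73, ASV74, which are not in the proposed group, so the group is not monophyletic.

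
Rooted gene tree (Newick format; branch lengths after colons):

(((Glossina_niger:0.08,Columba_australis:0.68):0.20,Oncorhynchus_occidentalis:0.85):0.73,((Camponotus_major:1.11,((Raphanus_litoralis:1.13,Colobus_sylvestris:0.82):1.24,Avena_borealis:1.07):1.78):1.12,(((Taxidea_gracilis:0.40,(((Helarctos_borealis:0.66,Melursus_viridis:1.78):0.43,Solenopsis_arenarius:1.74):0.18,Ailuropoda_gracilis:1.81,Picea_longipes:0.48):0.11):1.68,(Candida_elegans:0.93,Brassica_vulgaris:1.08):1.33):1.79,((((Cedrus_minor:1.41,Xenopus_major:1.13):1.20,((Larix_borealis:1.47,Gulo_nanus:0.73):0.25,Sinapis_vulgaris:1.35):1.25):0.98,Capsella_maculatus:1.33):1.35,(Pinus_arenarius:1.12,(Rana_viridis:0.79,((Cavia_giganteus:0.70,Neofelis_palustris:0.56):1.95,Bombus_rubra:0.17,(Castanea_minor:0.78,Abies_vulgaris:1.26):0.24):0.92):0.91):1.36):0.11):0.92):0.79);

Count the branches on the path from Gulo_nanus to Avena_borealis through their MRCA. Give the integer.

10

The MRCA of Gulo_nanus and Avena_borealis is the node subtending ((Camponotus_major,((Raphanus_litoralis,Colobus_sylvestris),Avena_borealis)),(((Taxidea_gracilis,(((Helarctos_borealis,Melursus_viridis),Solenopsis_arenarius),Ailuropoda_gracilis,Picea_longipes)),(Candida_elegans,Brassica_vulgaris)),((((Cedrus_minor,Xenopus_major),((Larix_borealis,Gulo_nanus),Sinapis_vulgaris)),Capsella_maculatus),(Pinus_arenarius,(Rana_viridis,((Cavia_giganteus,Neofelis_palustris),Bombus_rubra,(Castanea_minor,Abies_vulgaris))))))).
From Gulo_nanus up to that node: 7 branches. From Avena_borealis up to the same node: 3 branches. Total: 7 + 3 = 10.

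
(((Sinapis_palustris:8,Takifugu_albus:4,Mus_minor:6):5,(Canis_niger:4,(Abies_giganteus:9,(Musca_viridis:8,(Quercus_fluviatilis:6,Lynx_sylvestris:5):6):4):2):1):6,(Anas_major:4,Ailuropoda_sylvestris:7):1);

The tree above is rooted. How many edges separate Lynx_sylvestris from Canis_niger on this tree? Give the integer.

The MRCA of Lynx_sylvestris and Canis_niger is the node subtending (Canis_niger,(Abies_giganteus,(Musca_viridis,(Quercus_fluviatilis,Lynx_sylvestris)))).
From Lynx_sylvestris up to that node: 4 branches. From Canis_niger up to the same node: 1 branch. Total: 4 + 1 = 5.

5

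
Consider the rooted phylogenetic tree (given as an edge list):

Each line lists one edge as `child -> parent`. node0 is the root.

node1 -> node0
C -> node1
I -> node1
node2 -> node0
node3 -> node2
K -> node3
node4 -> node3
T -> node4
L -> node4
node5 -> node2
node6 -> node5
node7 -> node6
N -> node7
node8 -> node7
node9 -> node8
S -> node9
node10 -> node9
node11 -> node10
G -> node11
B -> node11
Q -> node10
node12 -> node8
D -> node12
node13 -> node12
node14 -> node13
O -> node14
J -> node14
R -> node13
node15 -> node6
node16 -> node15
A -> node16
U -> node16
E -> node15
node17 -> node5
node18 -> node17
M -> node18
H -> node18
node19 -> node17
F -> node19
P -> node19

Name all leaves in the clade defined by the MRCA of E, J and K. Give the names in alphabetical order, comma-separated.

A, B, D, E, F, G, H, J, K, L, M, N, O, P, Q, R, S, T, U

Tracing E: it sits inside ((A,U),E).
Tracing J: it sits inside (O,J).
Tracing K: it sits inside (K,(T,L)).
The smallest clade enclosing all 3 is ((K,(T,L)),(((N,((S,((G,B),Q)),(D,((O,J),R)))),((A,U),E)),((M,H),(F,P)))); the answer is its 19 terminal taxa in alphabetical order.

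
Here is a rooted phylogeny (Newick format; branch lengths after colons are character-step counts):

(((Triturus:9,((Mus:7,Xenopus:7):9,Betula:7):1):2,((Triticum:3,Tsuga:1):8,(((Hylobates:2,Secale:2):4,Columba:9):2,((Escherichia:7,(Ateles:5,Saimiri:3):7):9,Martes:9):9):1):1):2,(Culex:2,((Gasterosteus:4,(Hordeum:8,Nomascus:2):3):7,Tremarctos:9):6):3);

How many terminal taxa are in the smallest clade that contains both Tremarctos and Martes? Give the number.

The MRCA of Tremarctos and Martes is the root, so the clade is the entire tree.
That clade contains 18 terminal taxa: Ateles, Betula, Columba, Culex, Escherichia, Gasterosteus, Hordeum, Hylobates, Martes, Mus, Nomascus, Saimiri, Secale, Tremarctos, Triticum, Triturus, Tsuga, Xenopus.

18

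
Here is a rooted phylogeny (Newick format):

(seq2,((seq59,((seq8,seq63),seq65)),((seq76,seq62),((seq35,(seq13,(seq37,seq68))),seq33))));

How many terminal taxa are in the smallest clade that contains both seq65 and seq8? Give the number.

The MRCA of seq65 and seq8 is the node subtending ((seq8,seq63),seq65).
That clade contains 3 terminal taxa: seq63, seq65, seq8.

3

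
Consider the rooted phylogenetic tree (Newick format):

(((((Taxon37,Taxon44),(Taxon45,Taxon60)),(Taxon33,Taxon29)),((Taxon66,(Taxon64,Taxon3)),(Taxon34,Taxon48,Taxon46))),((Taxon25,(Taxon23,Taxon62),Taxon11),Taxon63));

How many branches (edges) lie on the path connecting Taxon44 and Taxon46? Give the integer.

The MRCA of Taxon44 and Taxon46 is the node subtending ((((Taxon37,Taxon44),(Taxon45,Taxon60)),(Taxon33,Taxon29)),((Taxon66,(Taxon64,Taxon3)),(Taxon34,Taxon48,Taxon46))).
From Taxon44 up to that node: 4 branches. From Taxon46 up to the same node: 3 branches. Total: 4 + 3 = 7.

7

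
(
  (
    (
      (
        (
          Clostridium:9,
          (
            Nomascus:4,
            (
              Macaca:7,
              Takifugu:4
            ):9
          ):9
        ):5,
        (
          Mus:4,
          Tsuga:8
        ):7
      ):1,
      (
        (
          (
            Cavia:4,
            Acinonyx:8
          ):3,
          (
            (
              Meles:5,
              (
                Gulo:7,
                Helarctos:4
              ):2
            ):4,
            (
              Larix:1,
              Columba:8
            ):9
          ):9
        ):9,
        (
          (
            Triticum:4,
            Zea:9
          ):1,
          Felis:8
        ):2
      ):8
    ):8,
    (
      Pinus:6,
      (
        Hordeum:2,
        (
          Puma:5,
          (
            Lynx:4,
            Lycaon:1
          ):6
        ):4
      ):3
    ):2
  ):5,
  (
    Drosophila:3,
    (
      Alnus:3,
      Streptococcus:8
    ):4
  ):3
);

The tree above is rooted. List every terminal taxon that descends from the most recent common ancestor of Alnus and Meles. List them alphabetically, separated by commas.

Tracing Alnus: it sits inside (Alnus,Streptococcus).
Tracing Meles: it sits inside (Meles,(Gulo,Helarctos)).
The smallest clade enclosing both is the whole tree (their MRCA is the root), so the answer is all 24 tips in alphabetical order.

Acinonyx, Alnus, Cavia, Clostridium, Columba, Drosophila, Felis, Gulo, Helarctos, Hordeum, Larix, Lycaon, Lynx, Macaca, Meles, Mus, Nomascus, Pinus, Puma, Streptococcus, Takifugu, Triticum, Tsuga, Zea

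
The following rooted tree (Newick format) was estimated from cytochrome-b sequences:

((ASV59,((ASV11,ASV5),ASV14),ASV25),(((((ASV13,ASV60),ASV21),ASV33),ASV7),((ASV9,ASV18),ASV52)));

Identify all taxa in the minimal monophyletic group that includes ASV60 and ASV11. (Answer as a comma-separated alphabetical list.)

Tracing ASV60: it sits inside (ASV13,ASV60).
Tracing ASV11: it sits inside (ASV11,ASV5).
The smallest clade enclosing both is the whole tree (their MRCA is the root), so the answer is all 13 tips in alphabetical order.

ASV11, ASV13, ASV14, ASV18, ASV21, ASV25, ASV33, ASV5, ASV52, ASV59, ASV60, ASV7, ASV9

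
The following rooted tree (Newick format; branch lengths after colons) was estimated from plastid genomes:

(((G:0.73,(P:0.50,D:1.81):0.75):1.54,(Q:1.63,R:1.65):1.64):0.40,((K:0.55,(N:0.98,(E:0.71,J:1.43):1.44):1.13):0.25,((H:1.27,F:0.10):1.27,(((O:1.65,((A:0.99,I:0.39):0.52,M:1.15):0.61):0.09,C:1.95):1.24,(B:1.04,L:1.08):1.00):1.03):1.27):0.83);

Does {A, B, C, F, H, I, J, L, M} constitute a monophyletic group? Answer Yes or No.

No

The MRCA of the listed taxa subtends ((K,(N,(E,J))),((H,F),(((O,((A,I),M)),C),(B,L)))).
That clade also contains E, K, N, O, which are not in the proposed group, so the group is not monophyletic.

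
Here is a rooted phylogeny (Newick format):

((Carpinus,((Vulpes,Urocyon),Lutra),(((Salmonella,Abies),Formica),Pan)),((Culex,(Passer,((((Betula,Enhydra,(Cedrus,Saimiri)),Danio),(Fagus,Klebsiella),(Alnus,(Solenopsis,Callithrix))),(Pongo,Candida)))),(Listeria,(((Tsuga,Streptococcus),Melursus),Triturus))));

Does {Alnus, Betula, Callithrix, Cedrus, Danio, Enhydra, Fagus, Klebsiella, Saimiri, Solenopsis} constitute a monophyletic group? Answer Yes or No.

Yes

The most recent common ancestor of these taxa subtends (((Betula,Enhydra,(Cedrus,Saimiri)),Danio),(Fagus,Klebsiella),(Alnus,(Solenopsis,Callithrix))).
That clade has exactly 10 tips — every listed taxon and nothing else — so the group is monophyletic.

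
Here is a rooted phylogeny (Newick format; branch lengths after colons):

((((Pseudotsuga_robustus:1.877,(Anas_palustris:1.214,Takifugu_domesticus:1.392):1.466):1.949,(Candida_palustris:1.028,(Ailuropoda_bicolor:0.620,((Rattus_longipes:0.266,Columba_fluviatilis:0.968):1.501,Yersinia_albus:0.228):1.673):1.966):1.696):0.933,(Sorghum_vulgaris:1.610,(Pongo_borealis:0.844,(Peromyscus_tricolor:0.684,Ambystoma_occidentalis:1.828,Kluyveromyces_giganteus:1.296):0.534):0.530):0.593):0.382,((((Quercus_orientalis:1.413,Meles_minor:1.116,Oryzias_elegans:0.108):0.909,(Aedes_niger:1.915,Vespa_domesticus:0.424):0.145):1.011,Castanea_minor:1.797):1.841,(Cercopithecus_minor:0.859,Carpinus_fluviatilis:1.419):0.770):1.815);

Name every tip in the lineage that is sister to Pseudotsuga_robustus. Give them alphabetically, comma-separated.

Pseudotsuga_robustus attaches to the tree at the node subtending (Pseudotsuga_robustus,(Anas_palustris,Takifugu_domesticus)).
The other lineage descending from that same node — the sister group — is (Anas_palustris,Takifugu_domesticus); its 2 tips in alphabetical order are the answer.

Anas_palustris, Takifugu_domesticus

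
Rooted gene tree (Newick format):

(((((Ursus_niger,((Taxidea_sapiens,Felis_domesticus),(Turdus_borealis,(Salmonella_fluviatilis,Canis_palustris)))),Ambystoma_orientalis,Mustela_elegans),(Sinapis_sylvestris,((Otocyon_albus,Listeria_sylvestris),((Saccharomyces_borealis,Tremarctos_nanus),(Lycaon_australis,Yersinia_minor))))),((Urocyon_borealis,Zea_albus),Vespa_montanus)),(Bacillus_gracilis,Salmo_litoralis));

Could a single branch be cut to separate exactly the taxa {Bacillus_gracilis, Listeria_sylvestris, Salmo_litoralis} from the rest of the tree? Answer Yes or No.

No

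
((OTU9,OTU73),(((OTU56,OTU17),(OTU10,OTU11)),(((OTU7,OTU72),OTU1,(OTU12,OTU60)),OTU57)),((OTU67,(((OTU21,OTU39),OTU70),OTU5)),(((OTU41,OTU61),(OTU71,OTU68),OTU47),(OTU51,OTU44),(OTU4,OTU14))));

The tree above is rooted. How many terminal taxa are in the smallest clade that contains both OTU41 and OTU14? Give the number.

The MRCA of OTU41 and OTU14 is the node subtending (((OTU41,OTU61),(OTU71,OTU68),OTU47),(OTU51,OTU44),(OTU4,OTU14)).
That clade contains 9 terminal taxa: OTU14, OTU4, OTU41, OTU44, OTU47, OTU51, OTU61, OTU68, OTU71.

9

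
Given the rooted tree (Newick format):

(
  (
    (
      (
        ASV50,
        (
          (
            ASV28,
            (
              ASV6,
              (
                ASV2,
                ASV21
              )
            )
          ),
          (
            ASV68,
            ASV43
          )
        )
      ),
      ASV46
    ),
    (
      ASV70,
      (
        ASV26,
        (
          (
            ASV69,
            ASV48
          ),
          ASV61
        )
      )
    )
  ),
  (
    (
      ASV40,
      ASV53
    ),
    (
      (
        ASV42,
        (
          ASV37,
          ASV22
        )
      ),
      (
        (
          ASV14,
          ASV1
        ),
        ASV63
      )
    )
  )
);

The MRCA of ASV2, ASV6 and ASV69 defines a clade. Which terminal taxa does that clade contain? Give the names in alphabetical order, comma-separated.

ASV2, ASV21, ASV26, ASV28, ASV43, ASV46, ASV48, ASV50, ASV6, ASV61, ASV68, ASV69, ASV70

Tracing ASV2: it sits inside (ASV2,ASV21).
Tracing ASV6: it sits inside (ASV6,(ASV2,ASV21)).
Tracing ASV69: it sits inside (ASV69,ASV48).
The smallest clade enclosing all 3 is (((ASV50,((ASV28,(ASV6,(ASV2,ASV21))),(ASV68,ASV43))),ASV46),(ASV70,(ASV26,((ASV69,ASV48),ASV61)))); the answer is its 13 terminal taxa in alphabetical order.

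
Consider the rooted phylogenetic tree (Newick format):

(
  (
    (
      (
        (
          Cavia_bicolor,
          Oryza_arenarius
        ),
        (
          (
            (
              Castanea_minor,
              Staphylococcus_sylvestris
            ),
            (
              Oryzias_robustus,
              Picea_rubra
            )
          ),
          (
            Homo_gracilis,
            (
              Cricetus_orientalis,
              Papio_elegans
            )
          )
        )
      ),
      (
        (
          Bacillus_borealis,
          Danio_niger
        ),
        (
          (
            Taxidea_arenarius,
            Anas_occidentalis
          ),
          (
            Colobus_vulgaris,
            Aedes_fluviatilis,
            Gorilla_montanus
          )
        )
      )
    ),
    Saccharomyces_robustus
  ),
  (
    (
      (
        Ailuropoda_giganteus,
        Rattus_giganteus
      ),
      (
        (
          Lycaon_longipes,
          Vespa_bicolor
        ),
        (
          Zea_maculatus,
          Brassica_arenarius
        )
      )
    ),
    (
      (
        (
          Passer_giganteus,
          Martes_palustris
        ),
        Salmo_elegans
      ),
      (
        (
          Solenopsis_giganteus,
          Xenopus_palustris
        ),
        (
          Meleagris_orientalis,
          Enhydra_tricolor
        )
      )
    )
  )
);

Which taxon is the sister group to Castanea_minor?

Castanea_minor attaches to the tree at the node subtending (Castanea_minor,Staphylococcus_sylvestris).
The other lineage descending from that same node — the sister group — is the single tip Staphylococcus_sylvestris.

Staphylococcus_sylvestris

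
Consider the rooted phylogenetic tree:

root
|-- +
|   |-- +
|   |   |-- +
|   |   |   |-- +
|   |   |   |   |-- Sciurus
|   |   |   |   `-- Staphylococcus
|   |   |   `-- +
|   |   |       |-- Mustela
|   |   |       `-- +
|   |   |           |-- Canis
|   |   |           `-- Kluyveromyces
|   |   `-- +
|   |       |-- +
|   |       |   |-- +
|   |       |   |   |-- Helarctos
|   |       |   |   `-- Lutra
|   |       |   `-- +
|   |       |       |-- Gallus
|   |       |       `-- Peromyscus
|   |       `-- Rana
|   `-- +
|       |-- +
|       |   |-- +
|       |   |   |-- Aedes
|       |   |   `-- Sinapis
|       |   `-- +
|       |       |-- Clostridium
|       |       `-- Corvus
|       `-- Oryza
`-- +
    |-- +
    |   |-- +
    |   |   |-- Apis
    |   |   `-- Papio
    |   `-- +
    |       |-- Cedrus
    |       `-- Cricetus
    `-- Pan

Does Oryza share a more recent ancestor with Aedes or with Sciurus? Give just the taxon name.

The MRCA of Oryza and Aedes subtends (((Aedes,Sinapis),(Clostridium,Corvus)),Oryza) (5 taxa).
The MRCA of Oryza and Sciurus subtends ((((Sciurus,Staphylococcus),(Mustela,(Canis,Kluyveromyces))),(((Helarctos,Lutra),(Gallus,Peromyscus)),Rana)),(((Aedes,Sinapis),(Clostridium,Corvus)),Oryza)) (15 taxa).
The first is nested inside the second, so Oryza shares a more recent common ancestor with Aedes.

Aedes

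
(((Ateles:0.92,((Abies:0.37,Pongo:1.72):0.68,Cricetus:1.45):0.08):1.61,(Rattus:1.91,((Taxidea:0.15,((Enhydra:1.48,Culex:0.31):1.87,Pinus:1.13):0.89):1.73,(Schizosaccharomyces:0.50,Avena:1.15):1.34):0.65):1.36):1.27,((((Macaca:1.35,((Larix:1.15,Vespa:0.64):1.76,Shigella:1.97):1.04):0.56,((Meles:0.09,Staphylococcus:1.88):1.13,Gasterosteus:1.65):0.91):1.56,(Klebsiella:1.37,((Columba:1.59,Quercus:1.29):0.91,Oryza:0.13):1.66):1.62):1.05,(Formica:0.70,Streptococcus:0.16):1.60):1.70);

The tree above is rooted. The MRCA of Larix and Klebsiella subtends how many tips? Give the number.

The MRCA of Larix and Klebsiella is the node subtending (((Macaca,((Larix,Vespa),Shigella)),((Meles,Staphylococcus),Gasterosteus)),(Klebsiella,((Columba,Quercus),Oryza))).
That clade contains 11 terminal taxa: Columba, Gasterosteus, Klebsiella, Larix, Macaca, Meles, Oryza, Quercus, Shigella, Staphylococcus, Vespa.

11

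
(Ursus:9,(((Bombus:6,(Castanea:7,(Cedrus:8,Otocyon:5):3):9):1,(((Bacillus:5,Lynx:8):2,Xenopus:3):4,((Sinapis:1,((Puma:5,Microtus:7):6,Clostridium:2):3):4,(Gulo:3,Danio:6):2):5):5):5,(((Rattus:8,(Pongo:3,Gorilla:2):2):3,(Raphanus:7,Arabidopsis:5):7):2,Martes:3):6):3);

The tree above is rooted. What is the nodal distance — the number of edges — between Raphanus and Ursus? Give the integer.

6

The MRCA of Raphanus and Ursus is the root of the tree.
From Raphanus up to that node: 5 branches. From Ursus up to the same node: 1 branch. Total: 5 + 1 = 6.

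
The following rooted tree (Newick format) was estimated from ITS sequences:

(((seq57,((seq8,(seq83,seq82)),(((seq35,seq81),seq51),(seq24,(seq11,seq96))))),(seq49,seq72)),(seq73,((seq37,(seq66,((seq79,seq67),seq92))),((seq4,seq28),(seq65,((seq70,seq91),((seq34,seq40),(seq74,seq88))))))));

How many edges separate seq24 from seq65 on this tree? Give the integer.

The MRCA of seq24 and seq65 is the root of the tree.
From seq24 up to that node: 6 branches. From seq65 up to the same node: 5 branches. Total: 6 + 5 = 11.

11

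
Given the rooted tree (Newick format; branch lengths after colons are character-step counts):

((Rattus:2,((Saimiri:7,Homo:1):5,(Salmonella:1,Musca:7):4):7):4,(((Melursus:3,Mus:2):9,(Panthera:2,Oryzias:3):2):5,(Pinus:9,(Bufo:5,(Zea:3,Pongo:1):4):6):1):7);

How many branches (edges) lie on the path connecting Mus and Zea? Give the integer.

7

The MRCA of Mus and Zea is the node subtending (((Melursus,Mus),(Panthera,Oryzias)),(Pinus,(Bufo,(Zea,Pongo)))).
From Mus up to that node: 3 branches. From Zea up to the same node: 4 branches. Total: 3 + 4 = 7.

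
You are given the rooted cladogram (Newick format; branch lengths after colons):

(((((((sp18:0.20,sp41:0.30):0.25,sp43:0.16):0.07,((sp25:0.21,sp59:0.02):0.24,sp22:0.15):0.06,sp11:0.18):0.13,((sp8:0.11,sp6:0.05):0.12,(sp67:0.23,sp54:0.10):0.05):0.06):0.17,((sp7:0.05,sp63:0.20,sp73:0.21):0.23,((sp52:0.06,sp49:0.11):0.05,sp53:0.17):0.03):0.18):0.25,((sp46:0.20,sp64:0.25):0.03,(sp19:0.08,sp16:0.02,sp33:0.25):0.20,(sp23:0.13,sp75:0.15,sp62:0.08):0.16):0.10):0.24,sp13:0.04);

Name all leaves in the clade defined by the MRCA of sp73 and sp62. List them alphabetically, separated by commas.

sp11, sp16, sp18, sp19, sp22, sp23, sp25, sp33, sp41, sp43, sp46, sp49, sp52, sp53, sp54, sp59, sp6, sp62, sp63, sp64, sp67, sp7, sp73, sp75, sp8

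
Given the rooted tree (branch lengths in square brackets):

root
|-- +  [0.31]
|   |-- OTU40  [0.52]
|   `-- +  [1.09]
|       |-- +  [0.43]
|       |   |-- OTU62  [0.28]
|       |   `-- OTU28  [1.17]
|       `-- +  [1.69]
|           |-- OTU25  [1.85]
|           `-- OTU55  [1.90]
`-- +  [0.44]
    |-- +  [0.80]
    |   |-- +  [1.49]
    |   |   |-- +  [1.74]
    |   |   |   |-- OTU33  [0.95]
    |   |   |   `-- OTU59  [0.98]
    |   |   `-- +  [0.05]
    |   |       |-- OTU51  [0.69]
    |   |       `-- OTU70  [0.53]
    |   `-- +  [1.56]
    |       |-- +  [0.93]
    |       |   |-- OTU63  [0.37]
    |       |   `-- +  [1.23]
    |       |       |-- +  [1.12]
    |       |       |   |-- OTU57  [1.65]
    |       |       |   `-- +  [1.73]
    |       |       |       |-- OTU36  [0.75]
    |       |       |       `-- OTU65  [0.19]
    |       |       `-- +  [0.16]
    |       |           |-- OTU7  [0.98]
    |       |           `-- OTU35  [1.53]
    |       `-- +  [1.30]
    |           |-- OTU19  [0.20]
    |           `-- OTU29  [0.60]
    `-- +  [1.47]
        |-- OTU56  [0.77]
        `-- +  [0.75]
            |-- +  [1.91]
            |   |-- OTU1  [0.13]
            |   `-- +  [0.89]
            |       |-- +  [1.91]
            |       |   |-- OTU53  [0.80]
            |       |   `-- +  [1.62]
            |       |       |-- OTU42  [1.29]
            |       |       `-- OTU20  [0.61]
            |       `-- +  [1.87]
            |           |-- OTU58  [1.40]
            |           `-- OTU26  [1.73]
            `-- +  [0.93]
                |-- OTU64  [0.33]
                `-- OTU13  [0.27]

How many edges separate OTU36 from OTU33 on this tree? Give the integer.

The MRCA of OTU36 and OTU33 is the node subtending (((OTU33,OTU59),(OTU51,OTU70)),((OTU63,((OTU57,(OTU36,OTU65)),(OTU7,OTU35))),(OTU19,OTU29))).
From OTU36 up to that node: 6 branches. From OTU33 up to the same node: 3 branches. Total: 6 + 3 = 9.

9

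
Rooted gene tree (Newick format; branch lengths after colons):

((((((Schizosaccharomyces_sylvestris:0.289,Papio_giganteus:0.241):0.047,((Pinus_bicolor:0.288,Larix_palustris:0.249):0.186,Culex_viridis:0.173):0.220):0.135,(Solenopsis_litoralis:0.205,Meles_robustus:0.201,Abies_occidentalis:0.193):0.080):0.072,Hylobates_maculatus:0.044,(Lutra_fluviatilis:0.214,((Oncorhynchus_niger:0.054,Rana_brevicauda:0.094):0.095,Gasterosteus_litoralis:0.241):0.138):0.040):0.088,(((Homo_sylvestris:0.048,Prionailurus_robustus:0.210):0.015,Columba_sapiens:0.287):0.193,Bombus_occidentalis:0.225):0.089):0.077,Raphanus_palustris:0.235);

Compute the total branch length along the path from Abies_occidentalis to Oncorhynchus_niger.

0.672

The path runs Abies_occidentalis → … → MRCA → … → Oncorhynchus_niger; the MRCA is the node subtending ((((Schizosaccharomyces_sylvestris,Papio_giganteus),((Pinus_bicolor,Larix_palustris),Culex_viridis)),(Solenopsis_litoralis,Meles_robustus,Abies_occidentalis)),Hylobates_maculatus,(Lutra_fluviatilis,((Oncorhynchus_niger,Rana_brevicauda),Gasterosteus_litoralis))).
Branch lengths along that path: 0.193 + 0.080 + 0.072 + 0.040 + 0.138 + 0.095 + 0.054 = 0.672.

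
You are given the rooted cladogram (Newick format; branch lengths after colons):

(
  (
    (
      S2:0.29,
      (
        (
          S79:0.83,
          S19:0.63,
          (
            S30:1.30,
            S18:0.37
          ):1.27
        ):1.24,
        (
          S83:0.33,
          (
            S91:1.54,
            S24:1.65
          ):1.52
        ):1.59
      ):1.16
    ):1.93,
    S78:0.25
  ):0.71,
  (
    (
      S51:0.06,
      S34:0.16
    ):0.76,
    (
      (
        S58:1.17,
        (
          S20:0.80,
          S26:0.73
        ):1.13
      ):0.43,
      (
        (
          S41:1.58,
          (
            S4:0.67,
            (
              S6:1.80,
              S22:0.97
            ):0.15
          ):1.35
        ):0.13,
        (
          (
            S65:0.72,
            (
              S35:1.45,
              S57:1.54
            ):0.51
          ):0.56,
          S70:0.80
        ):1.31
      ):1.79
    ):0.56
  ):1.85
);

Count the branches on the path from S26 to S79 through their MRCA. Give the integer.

10

The MRCA of S26 and S79 is the root of the tree.
From S26 up to that node: 5 branches. From S79 up to the same node: 5 branches. Total: 5 + 5 = 10.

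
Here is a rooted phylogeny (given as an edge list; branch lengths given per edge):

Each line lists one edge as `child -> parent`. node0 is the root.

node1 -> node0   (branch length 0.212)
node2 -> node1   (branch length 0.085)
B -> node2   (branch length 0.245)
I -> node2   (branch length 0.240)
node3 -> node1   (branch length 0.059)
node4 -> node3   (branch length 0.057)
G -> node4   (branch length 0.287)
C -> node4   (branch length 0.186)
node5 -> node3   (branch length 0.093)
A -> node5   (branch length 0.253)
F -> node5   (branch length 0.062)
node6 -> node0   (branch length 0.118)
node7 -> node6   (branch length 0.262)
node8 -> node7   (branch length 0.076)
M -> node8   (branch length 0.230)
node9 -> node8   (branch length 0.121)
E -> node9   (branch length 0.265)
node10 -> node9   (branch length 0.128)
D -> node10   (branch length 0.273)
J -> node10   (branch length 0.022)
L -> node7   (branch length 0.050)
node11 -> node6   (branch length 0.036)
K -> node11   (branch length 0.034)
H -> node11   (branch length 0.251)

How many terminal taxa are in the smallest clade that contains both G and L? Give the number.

13

The MRCA of G and L is the root, so the clade is the entire tree.
That clade contains 13 terminal taxa: A, B, C, D, E, F, G, H, I, J, K, L, M.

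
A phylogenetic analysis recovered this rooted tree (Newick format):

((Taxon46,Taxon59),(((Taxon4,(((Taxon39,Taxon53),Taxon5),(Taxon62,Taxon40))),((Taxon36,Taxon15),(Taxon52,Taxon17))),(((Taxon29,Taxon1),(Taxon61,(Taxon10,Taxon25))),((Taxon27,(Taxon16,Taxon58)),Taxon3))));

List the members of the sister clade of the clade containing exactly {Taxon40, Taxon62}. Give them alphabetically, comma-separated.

Taxon39, Taxon5, Taxon53

The clade containing exactly {Taxon40, Taxon62} attaches to the tree at the node subtending (((Taxon39,Taxon53),Taxon5),(Taxon62,Taxon40)).
The other lineage descending from that same node — the sister group — is ((Taxon39,Taxon53),Taxon5); its 3 tips in alphabetical order are the answer.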